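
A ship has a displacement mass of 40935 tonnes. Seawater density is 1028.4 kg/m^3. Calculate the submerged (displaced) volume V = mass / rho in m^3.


Formula: V = mass / rho
Step 1 — convert tonnes to kg: 40935 t * 1000 = 40935000 kg
Step 2 — V = 40935000 / 1028.4 ≈ 39805 m^3 (5 s.f.)

39805 m^3


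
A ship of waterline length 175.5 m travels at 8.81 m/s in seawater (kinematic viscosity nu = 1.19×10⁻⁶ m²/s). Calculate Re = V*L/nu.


Formula: Re = V * L / nu
Step 1 — V * L = 8.81 * 175.5 = 1546.155 m^2/s
Step 2 — Re = 1546.155 / 1.19e-6 = 1.30e+09

1.30e+09


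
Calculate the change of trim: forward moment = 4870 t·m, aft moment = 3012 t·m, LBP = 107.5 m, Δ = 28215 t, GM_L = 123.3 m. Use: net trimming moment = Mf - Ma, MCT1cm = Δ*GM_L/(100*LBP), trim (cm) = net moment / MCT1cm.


Formula: net trimming moment = Mf - Ma; MCT1cm = Δ*GM_L/(100*LBP); trim = net moment / MCT1cm
Step 1 — net trimming moment = 4870 - 3012 = 1858 t·m
Step 2 — MCT1cm = 28215 * 123.3 / (100 * 107.5) = 323.6195 t·m/cm
Step 3 — trim = 1858 / 323.6195 ≈ 5.7413 cm (5 s.f.)

5.7413 cm


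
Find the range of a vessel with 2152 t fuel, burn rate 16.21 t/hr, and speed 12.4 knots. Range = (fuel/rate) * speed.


Formula: endurance = fuel / rate; range = endurance * speed
Step 1 — endurance = 2152 / 16.21 = 132.7576 hours
Step 2 — range = 132.7576 * 12.4 ≈ 1646.2 nautical miles (5 s.f.)

1646.2 NM


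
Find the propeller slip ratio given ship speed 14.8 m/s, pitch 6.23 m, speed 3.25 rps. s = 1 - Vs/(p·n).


Formula: s = 1 - Vs / (p * n)
Step 1 — p * n = 6.23 * 3.25 = 20.2475
Step 2 — Vs / (p*n) = 14.8 / 20.2475 = 0.730954 (6 d.p.)
Step 3 — s = 1 - 0.730954 = 0.269046

0.269046


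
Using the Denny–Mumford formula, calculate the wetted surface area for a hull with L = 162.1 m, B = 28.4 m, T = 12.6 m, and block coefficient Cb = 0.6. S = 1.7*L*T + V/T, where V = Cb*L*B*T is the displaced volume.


Formula: S = 1.7*L*T + V/T with V = Cb*L*B*T, i.e. S = L * (1.7*T + Cb*B)
Step 1 — 1.7*T = 1.7 * 12.6 = 21.42 m
Step 2 — Cb*B = 0.6 * 28.4 = 17.04 m
Step 3 — 1.7*T + Cb*B = 21.42 + 17.04 = 38.46 m
Step 4 — S = 162.1 * 38.46 ≈ 6234.4 m^2 (5 s.f.)

6234.4 m^2


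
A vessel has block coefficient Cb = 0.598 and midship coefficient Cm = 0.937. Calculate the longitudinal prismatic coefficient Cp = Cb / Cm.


Formula: Cp = Cb / Cm
Substituting: Cp = 0.598 / 0.937
Result: Cp ≈ 0.63821 (5 s.f.)

0.63821


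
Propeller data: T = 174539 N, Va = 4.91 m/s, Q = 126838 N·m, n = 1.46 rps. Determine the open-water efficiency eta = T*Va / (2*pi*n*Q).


Formula: eta = T * Va / (2 * pi * n * Q)
Step 1 — numerator = T * Va = 174539 * 4.91 = 856986.49
Step 2 — 2 * pi * n = 2 * pi * 1.46 = 9.173451
Step 3 — denominator = 9.173451 * 126838 = 1163542.18
Step 4 — eta = 856986.49 / 1163542.18 ≈ 0.73653 (5 s.f.)

0.73653


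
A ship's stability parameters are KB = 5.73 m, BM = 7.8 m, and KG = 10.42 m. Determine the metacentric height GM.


Formula: GM = KB + BM - KG
Step 1 — KM = KB + BM = 5.73 + 7.8 = 13.53 m
Step 2 — GM = KM - KG = 13.53 - 10.42 = 3.11 m

3.11 m


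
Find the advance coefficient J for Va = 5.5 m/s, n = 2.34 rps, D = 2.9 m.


Formula: J = Va / (n * D)
Step 1 — n * D = 2.34 * 2.9 = 6.786
Step 2 — J = 5.5 / 6.786 ≈ 0.81049 (5 s.f.)

0.81049


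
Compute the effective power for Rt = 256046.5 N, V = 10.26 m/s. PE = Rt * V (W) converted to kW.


Formula: PE = Rt * V / 1000 (kW)
Step 1 — PE (W) = 256046.5 * 10.26 = 2627037.09 W
Step 2 — PE (kW) = 2627037.09 / 1000 ≈ 2627.0 kW (5 s.f.)

2627.0 kW


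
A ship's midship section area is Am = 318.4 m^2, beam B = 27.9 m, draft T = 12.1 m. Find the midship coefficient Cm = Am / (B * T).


Formula: Cm = Am / (B * T)
Step 1 — B * T = 27.9 * 12.1 = 337.59 m^2
Step 2 — Cm = 318.4 / 337.59 ≈ 0.94316 (5 s.f.)

0.94316


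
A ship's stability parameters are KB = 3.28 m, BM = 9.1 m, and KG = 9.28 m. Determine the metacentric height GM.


Formula: GM = KB + BM - KG
Step 1 — KM = KB + BM = 3.28 + 9.1 = 12.38 m
Step 2 — GM = KM - KG = 12.38 - 9.28 = 3.1 m

3.1 m


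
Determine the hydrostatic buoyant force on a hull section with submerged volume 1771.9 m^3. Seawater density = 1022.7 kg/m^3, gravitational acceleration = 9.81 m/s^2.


Formula: Fb = rho * g * V
Substituting: Fb = 1022.7 * 9.81 * 1771.9
Intermediate: 1022.7 * 9.81 = 10032.687
Result: Fb = 10032.687 * 1771.9 ≈ 17777000 N (5 s.f.)

17777000 N


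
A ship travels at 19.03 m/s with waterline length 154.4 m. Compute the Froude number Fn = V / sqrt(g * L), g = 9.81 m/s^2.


Formula: Fn = V / sqrt(g * L)
Step 1 — g * L = 9.81 * 154.4 = 1514.664
Step 2 — sqrt(g * L) = sqrt(1514.664) = 38.918684
Step 3 — Fn = 19.03 / 38.918684 ≈ 0.48897 (5 s.f.)

0.48897


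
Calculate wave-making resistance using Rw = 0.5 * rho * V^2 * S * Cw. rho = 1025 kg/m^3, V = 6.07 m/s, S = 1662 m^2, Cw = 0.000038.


Formula: Rw = 0.5 * rho * V^2 * S * Cw
Step 1 — V^2 = 6.07^2 = 36.8449
Step 2 — 0.5 * rho * V^2 = 0.5 * 1025 * 36.8449 = 18883.01125
Step 3 — Rw = 18883.01125 * 1662 * 0.000038 ≈ 1192.6 N (5 s.f.)

1192.6 N


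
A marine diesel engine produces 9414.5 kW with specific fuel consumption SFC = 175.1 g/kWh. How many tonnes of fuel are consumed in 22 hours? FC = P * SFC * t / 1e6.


Formula: FC (tonnes) = P * SFC * t / 1,000,000
Step 1 — P * SFC * t = 9414.5 * 175.1 * 22 = 36266536.9 g
Step 2 — FC (tonnes) = 36266536.9 / 1,000,000 ≈ 36.267 tonnes (5 s.f.)

36.267 tonnes


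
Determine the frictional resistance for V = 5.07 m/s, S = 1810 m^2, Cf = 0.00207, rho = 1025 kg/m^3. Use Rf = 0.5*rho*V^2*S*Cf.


Formula: Rf = 0.5 * rho * V^2 * S * Cf
Step 1 — V^2 = 5.07^2 = 25.7049
Step 2 — 0.5 * rho * V^2 = 0.5 * 1025 * 25.7049 = 13173.76125
Step 3 — Rf = 13173.76125 * 1810 * 0.00207 ≈ 49358 N (5 s.f.)

49358 N


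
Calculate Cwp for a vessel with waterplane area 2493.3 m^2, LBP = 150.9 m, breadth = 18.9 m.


Formula: Cwp = Aw / (L * B)
Step 1 — L * B = 150.9 * 18.9 = 2852.01 m^2
Step 2 — Cwp = 2493.3 / 2852.01 ≈ 0.87423 (5 s.f.)

0.87423


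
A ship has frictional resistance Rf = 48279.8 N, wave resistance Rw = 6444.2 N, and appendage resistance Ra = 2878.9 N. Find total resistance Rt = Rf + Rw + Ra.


Formula: Rt = Rf + Rw + Ra
Substituting: Rt = 48279.8 + 6444.2 + 2878.9
Result: Rt = 57602.9 N

57602.9 N


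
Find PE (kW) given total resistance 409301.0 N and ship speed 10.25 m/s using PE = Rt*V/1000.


Formula: PE = Rt * V / 1000 (kW)
Step 1 — PE (W) = 409301.0 * 10.25 = 4195335.25 W
Step 2 — PE (kW) = 4195335.25 / 1000 ≈ 4195.3 kW (5 s.f.)

4195.3 kW


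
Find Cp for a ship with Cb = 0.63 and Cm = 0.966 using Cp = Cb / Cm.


Formula: Cp = Cb / Cm
Substituting: Cp = 0.63 / 0.966
Result: Cp ≈ 0.65217 (5 s.f.)

0.65217


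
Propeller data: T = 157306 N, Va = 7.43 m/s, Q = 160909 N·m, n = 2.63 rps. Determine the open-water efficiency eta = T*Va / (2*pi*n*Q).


Formula: eta = T * Va / (2 * pi * n * Q)
Step 1 — numerator = T * Va = 157306 * 7.43 = 1168783.58
Step 2 — 2 * pi * n = 2 * pi * 2.63 = 16.524777
Step 3 — denominator = 16.524777 * 160909 = 2658985.34
Step 4 — eta = 1168783.58 / 2658985.34 ≈ 0.43956 (5 s.f.)

0.43956


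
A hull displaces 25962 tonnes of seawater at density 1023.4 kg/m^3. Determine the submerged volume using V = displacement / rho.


Formula: V = mass / rho
Step 1 — convert tonnes to kg: 25962 t * 1000 = 25962000 kg
Step 2 — V = 25962000 / 1023.4 ≈ 25368 m^3 (5 s.f.)

25368 m^3


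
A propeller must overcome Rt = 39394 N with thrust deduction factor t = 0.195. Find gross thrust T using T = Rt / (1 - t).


Formula: T = Rt / (1 - t)
Step 1 — (1 - t) = 1 - 0.195 = 0.805
Step 2 — T = 39394 / 0.805 ≈ 48937 N (5 s.f.)

48937 N


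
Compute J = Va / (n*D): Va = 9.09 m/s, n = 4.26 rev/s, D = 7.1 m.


Formula: J = Va / (n * D)
Step 1 — n * D = 4.26 * 7.1 = 30.246
Step 2 — J = 9.09 / 30.246 ≈ 0.30054 (5 s.f.)

0.30054


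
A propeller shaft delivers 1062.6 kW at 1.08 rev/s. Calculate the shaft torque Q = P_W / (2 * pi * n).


Formula: Q = P_W / (2 * pi * n)
Step 1 — P_W = 1062.6 kW * 1000 = 1062600.0 W
Step 2 — 2 * pi * n = 2 * pi * 1.08 = 6.78584
Step 3 — Q = 1062600.0 / 6.78584 ≈ 156590 N·m (5 s.f.)

156590 N·m


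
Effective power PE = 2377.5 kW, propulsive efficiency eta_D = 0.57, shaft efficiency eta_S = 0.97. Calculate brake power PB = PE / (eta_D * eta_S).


Formula: PB = PE / (eta_D * eta_S)
Step 1 — combined efficiency = eta_D * eta_S = 0.57 * 0.97 = 0.5529
Step 2 — PB = 2377.5 / 0.5529 ≈ 4300.1 kW (5 s.f.)

4300.1 kW


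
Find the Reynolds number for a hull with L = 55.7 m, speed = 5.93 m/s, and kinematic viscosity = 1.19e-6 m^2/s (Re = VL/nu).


Formula: Re = V * L / nu
Step 1 — V * L = 5.93 * 55.7 = 330.301 m^2/s
Step 2 — Re = 330.301 / 1.19e-6 = 2.78e+08

2.78e+08


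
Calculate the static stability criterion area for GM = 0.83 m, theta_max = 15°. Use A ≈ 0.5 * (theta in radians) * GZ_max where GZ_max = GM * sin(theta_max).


Formula: GZ_max = GM * sin(theta); Area = 0.5 * theta_rad * GZ_max
Step 1 — GZ_max = 0.83 * sin(15°) = 0.83 * 0.258819 = 0.21482 m
Step 2 — theta_rad = 15 * pi/180 = 0.261799 rad
Step 3 — Area = 0.5 * 0.261799 * 0.21482 ≈ 0.028120 m·rad (5 s.f.)

0.028120 m·rad


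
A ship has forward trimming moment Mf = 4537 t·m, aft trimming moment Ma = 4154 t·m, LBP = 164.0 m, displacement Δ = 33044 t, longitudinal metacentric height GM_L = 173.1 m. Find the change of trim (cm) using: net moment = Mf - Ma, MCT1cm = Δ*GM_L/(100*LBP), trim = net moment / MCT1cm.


Formula: net trimming moment = Mf - Ma; MCT1cm = Δ*GM_L/(100*LBP); trim = net moment / MCT1cm
Step 1 — net trimming moment = 4537 - 4154 = 383 t·m
Step 2 — MCT1cm = 33044 * 173.1 / (100 * 164.0) = 348.7754 t·m/cm
Step 3 — trim = 383 / 348.7754 ≈ 1.0981 cm (5 s.f.)

1.0981 cm


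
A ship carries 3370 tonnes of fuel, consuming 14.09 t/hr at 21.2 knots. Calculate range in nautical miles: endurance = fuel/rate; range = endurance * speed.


Formula: endurance = fuel / rate; range = endurance * speed
Step 1 — endurance = 3370 / 14.09 = 239.1767 hours
Step 2 — range = 239.1767 * 21.2 ≈ 5070.5 nautical miles (5 s.f.)

5070.5 NM


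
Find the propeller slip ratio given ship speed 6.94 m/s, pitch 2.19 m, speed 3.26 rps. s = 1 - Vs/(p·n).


Formula: s = 1 - Vs / (p * n)
Step 1 — p * n = 2.19 * 3.26 = 7.1394
Step 2 — Vs / (p*n) = 6.94 / 7.1394 = 0.97207 (6 d.p.)
Step 3 — s = 1 - 0.97207 = 0.02793

0.02793


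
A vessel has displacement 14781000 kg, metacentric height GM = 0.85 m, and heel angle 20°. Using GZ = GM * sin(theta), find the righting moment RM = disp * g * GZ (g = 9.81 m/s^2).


Formula: GZ = GM * sin(theta); RM = disp * g * GZ
Step 1 — GZ = 0.85 * sin(20°) = 0.85 * 0.34202 = 0.290717 m
Step 2 — RM = 14781000 * 9.81 * 0.290717 ≈ 42154000 N·m (5 s.f.)

42154000 N·m


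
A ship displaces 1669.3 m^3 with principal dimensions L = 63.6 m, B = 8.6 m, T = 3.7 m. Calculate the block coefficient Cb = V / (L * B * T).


Formula: Cb = V / (L * B * T)
Step 1 — L * B * T = 63.6 * 8.6 * 3.7 = 2023.752 m^3
Step 2 — Cb = 1669.3 / 2023.752 ≈ 0.82485 (5 s.f.)

0.82485


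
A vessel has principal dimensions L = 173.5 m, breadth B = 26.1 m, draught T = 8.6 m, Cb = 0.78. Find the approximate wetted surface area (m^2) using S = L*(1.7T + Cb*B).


Formula: S = 1.7*L*T + V/T with V = Cb*L*B*T, i.e. S = L * (1.7*T + Cb*B)
Step 1 — 1.7*T = 1.7 * 8.6 = 14.62 m
Step 2 — Cb*B = 0.78 * 26.1 = 20.358 m
Step 3 — 1.7*T + Cb*B = 14.62 + 20.358 = 34.978 m
Step 4 — S = 173.5 * 34.978 ≈ 6068.7 m^2 (5 s.f.)

6068.7 m^2


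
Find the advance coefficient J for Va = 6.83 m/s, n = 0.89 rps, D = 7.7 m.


Formula: J = Va / (n * D)
Step 1 — n * D = 0.89 * 7.7 = 6.853
Step 2 — J = 6.83 / 6.853 ≈ 0.99664 (5 s.f.)

0.99664


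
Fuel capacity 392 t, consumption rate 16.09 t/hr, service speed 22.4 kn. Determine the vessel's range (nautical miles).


Formula: endurance = fuel / rate; range = endurance * speed
Step 1 — endurance = 392 / 16.09 = 24.363 hours
Step 2 — range = 24.363 * 22.4 ≈ 545.73 nautical miles (5 s.f.)

545.73 NM


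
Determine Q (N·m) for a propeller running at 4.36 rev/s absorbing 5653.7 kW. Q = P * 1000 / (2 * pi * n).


Formula: Q = P_W / (2 * pi * n)
Step 1 — P_W = 5653.7 kW * 1000 = 5653700.0 W
Step 2 — 2 * pi * n = 2 * pi * 4.36 = 27.394688
Step 3 — Q = 5653700.0 / 27.394688 ≈ 206380 N·m (5 s.f.)

206380 N·m


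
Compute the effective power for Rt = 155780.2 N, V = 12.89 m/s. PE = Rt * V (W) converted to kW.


Formula: PE = Rt * V / 1000 (kW)
Step 1 — PE (W) = 155780.2 * 12.89 = 2008006.778 W
Step 2 — PE (kW) = 2008006.778 / 1000 ≈ 2008.0 kW (5 s.f.)

2008.0 kW


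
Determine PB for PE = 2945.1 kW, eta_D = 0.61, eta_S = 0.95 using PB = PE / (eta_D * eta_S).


Formula: PB = PE / (eta_D * eta_S)
Step 1 — combined efficiency = eta_D * eta_S = 0.61 * 0.95 = 0.5795
Step 2 — PB = 2945.1 / 0.5795 ≈ 5082.1 kW (5 s.f.)

5082.1 kW


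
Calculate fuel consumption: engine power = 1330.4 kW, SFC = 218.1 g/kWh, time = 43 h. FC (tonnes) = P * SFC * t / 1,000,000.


Formula: FC (tonnes) = P * SFC * t / 1,000,000
Step 1 — P * SFC * t = 1330.4 * 218.1 * 43 = 12476890.32 g
Step 2 — FC (tonnes) = 12476890.32 / 1,000,000 ≈ 12.477 tonnes (5 s.f.)

12.477 tonnes


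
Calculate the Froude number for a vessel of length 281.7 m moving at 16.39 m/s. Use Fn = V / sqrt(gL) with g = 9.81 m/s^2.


Formula: Fn = V / sqrt(g * L)
Step 1 — g * L = 9.81 * 281.7 = 2763.477
Step 2 — sqrt(g * L) = sqrt(2763.477) = 52.568784
Step 3 — Fn = 16.39 / 52.568784 ≈ 0.31178 (5 s.f.)

0.31178


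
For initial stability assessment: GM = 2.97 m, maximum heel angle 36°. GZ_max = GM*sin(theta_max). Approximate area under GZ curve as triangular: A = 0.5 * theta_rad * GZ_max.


Formula: GZ_max = GM * sin(theta); Area = 0.5 * theta_rad * GZ_max
Step 1 — GZ_max = 2.97 * sin(36°) = 2.97 * 0.587785 = 1.745721 m
Step 2 — theta_rad = 36 * pi/180 = 0.628319 rad
Step 3 — Area = 0.5 * 0.628319 * 1.745721 ≈ 0.54843 m·rad (5 s.f.)

0.54843 m·rad


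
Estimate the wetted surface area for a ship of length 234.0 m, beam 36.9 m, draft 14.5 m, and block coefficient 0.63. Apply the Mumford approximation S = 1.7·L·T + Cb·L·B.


Formula: S = 1.7*L*T + V/T with V = Cb*L*B*T, i.e. S = L * (1.7*T + Cb*B)
Step 1 — 1.7*T = 1.7 * 14.5 = 24.65 m
Step 2 — Cb*B = 0.63 * 36.9 = 23.247 m
Step 3 — 1.7*T + Cb*B = 24.65 + 23.247 = 47.897 m
Step 4 — S = 234.0 * 47.897 ≈ 11208 m^2 (5 s.f.)

11208 m^2


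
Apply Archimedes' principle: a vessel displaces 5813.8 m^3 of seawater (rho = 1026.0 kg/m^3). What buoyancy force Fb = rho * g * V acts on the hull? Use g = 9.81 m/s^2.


Formula: Fb = rho * g * V
Substituting: Fb = 1026.0 * 9.81 * 5813.8
Intermediate: 1026.0 * 9.81 = 10065.06
Result: Fb = 10065.06 * 5813.8 ≈ 58516000 N (5 s.f.)

58516000 N


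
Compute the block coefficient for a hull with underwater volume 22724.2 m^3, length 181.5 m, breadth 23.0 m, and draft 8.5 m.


Formula: Cb = V / (L * B * T)
Step 1 — L * B * T = 181.5 * 23.0 * 8.5 = 35483.25 m^3
Step 2 — Cb = 22724.2 / 35483.25 ≈ 0.64042 (5 s.f.)

0.64042


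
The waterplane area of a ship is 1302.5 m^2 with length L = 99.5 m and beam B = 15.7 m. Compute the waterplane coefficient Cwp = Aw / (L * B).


Formula: Cwp = Aw / (L * B)
Step 1 — L * B = 99.5 * 15.7 = 1562.15 m^2
Step 2 — Cwp = 1302.5 / 1562.15 ≈ 0.83379 (5 s.f.)

0.83379


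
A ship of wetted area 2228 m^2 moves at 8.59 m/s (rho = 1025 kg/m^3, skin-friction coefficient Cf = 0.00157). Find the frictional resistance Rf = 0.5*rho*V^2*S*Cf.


Formula: Rf = 0.5 * rho * V^2 * S * Cf
Step 1 — V^2 = 8.59^2 = 73.7881
Step 2 — 0.5 * rho * V^2 = 0.5 * 1025 * 73.7881 = 37816.40125
Step 3 — Rf = 37816.40125 * 2228 * 0.00157 ≈ 132280 N (5 s.f.)

132280 N


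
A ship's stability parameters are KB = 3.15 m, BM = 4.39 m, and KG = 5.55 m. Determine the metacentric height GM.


Formula: GM = KB + BM - KG
Step 1 — KM = KB + BM = 3.15 + 4.39 = 7.54 m
Step 2 — GM = KM - KG = 7.54 - 5.55 = 1.99 m

1.99 m


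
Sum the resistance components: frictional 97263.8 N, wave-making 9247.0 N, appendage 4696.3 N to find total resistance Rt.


Formula: Rt = Rf + Rw + Ra
Substituting: Rt = 97263.8 + 9247.0 + 4696.3
Result: Rt = 111207.1 N

111207.1 N


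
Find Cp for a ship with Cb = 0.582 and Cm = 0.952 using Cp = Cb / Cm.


Formula: Cp = Cb / Cm
Substituting: Cp = 0.582 / 0.952
Result: Cp ≈ 0.61134 (5 s.f.)

0.61134


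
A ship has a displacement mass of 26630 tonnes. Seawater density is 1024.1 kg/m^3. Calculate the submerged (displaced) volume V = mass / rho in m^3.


Formula: V = mass / rho
Step 1 — convert tonnes to kg: 26630 t * 1000 = 26630000 kg
Step 2 — V = 26630000 / 1024.1 ≈ 26003 m^3 (5 s.f.)

26003 m^3


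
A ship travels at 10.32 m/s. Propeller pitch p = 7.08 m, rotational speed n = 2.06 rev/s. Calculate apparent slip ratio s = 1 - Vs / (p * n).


Formula: s = 1 - Vs / (p * n)
Step 1 — p * n = 7.08 * 2.06 = 14.5848
Step 2 — Vs / (p*n) = 10.32 / 14.5848 = 0.707586 (6 d.p.)
Step 3 — s = 1 - 0.707586 = 0.292414

0.292414


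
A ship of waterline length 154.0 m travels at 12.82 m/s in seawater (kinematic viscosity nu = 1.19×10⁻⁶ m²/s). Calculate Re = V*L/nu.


Formula: Re = V * L / nu
Step 1 — V * L = 12.82 * 154.0 = 1974.28 m^2/s
Step 2 — Re = 1974.28 / 1.19e-6 = 1.66e+09

1.66e+09


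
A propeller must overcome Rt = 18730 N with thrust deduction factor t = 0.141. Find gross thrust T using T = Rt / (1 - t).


Formula: T = Rt / (1 - t)
Step 1 — (1 - t) = 1 - 0.141 = 0.859
Step 2 — T = 18730 / 0.859 ≈ 21804 N (5 s.f.)

21804 N


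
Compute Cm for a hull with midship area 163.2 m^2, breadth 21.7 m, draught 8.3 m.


Formula: Cm = Am / (B * T)
Step 1 — B * T = 21.7 * 8.3 = 180.11 m^2
Step 2 — Cm = 163.2 / 180.11 ≈ 0.90611 (5 s.f.)

0.90611


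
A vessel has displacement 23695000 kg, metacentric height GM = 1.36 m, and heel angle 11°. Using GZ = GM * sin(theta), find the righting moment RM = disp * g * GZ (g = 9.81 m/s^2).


Formula: GZ = GM * sin(theta); RM = disp * g * GZ
Step 1 — GZ = 1.36 * sin(11°) = 1.36 * 0.190809 = 0.2595 m
Step 2 — RM = 23695000 * 9.81 * 0.2595 ≈ 60320000 N·m (5 s.f.)

60320000 N·m


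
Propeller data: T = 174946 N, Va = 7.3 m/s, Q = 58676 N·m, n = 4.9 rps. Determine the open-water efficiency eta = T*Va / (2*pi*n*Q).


Formula: eta = T * Va / (2 * pi * n * Q)
Step 1 — numerator = T * Va = 174946 * 7.3 = 1277105.8
Step 2 — 2 * pi * n = 2 * pi * 4.9 = 30.787608
Step 3 — denominator = 30.787608 * 58676 = 1806493.69
Step 4 — eta = 1277105.8 / 1806493.69 ≈ 0.70695 (5 s.f.)

0.70695


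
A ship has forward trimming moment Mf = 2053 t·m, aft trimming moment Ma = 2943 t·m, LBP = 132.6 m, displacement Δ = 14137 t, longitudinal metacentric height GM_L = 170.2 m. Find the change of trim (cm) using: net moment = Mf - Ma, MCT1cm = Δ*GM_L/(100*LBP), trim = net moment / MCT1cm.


Formula: net trimming moment = Mf - Ma; MCT1cm = Δ*GM_L/(100*LBP); trim = net moment / MCT1cm
Step 1 — net trimming moment = 2053 - 2943 = -890 t·m
Step 2 — MCT1cm = 14137 * 170.2 / (100 * 132.6) = 181.4568 t·m/cm
Step 3 — trim = -890 / 181.4568 ≈ -4.9047 cm (5 s.f.)

-4.9047 cm


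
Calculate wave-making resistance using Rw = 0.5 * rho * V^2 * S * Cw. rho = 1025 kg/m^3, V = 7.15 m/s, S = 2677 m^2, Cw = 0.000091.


Formula: Rw = 0.5 * rho * V^2 * S * Cw
Step 1 — V^2 = 7.15^2 = 51.1225
Step 2 — 0.5 * rho * V^2 = 0.5 * 1025 * 51.1225 = 26200.28125
Step 3 — Rw = 26200.28125 * 2677 * 0.000091 ≈ 6382.6 N (5 s.f.)

6382.6 N


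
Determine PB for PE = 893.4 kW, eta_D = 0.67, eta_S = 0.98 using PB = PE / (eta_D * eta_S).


Formula: PB = PE / (eta_D * eta_S)
Step 1 — combined efficiency = eta_D * eta_S = 0.67 * 0.98 = 0.6566
Step 2 — PB = 893.4 / 0.6566 ≈ 1360.6 kW (5 s.f.)

1360.6 kW


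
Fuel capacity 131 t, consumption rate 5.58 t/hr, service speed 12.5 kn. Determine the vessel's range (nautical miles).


Formula: endurance = fuel / rate; range = endurance * speed
Step 1 — endurance = 131 / 5.58 = 23.4767 hours
Step 2 — range = 23.4767 * 12.5 ≈ 293.46 nautical miles (5 s.f.)

293.46 NM


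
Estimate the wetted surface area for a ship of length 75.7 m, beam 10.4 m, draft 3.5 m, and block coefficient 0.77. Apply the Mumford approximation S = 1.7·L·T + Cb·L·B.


Formula: S = 1.7*L*T + V/T with V = Cb*L*B*T, i.e. S = L * (1.7*T + Cb*B)
Step 1 — 1.7*T = 1.7 * 3.5 = 5.95 m
Step 2 — Cb*B = 0.77 * 10.4 = 8.008 m
Step 3 — 1.7*T + Cb*B = 5.95 + 8.008 = 13.958 m
Step 4 — S = 75.7 * 13.958 ≈ 1056.6 m^2 (5 s.f.)

1056.6 m^2


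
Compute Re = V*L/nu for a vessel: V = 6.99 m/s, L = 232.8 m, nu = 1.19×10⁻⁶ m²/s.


Formula: Re = V * L / nu
Step 1 — V * L = 6.99 * 232.8 = 1627.272 m^2/s
Step 2 — Re = 1627.272 / 1.19e-6 = 1.37e+09

1.37e+09


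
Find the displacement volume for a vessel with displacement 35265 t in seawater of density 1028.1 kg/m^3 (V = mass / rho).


Formula: V = mass / rho
Step 1 — convert tonnes to kg: 35265 t * 1000 = 35265000 kg
Step 2 — V = 35265000 / 1028.1 ≈ 34301 m^3 (5 s.f.)

34301 m^3


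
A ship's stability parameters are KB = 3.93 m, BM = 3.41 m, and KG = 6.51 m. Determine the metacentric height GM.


Formula: GM = KB + BM - KG
Step 1 — KM = KB + BM = 3.93 + 3.41 = 7.34 m
Step 2 — GM = KM - KG = 7.34 - 6.51 = 0.83 m

0.83 m


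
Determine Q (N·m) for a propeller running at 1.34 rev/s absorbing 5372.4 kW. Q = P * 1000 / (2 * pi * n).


Formula: Q = P_W / (2 * pi * n)
Step 1 — P_W = 5372.4 kW * 1000 = 5372400.0 W
Step 2 — 2 * pi * n = 2 * pi * 1.34 = 8.419468
Step 3 — Q = 5372400.0 / 8.419468 ≈ 638090 N·m (5 s.f.)

638090 N·m


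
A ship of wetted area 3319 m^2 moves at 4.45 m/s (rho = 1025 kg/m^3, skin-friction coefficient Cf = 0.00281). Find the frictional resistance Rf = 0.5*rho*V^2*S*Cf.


Formula: Rf = 0.5 * rho * V^2 * S * Cf
Step 1 — V^2 = 4.45^2 = 19.8025
Step 2 — 0.5 * rho * V^2 = 0.5 * 1025 * 19.8025 = 10148.78125
Step 3 — Rf = 10148.78125 * 3319 * 0.00281 ≈ 94651 N (5 s.f.)

94651 N


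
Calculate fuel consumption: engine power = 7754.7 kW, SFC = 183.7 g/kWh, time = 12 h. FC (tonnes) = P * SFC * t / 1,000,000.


Formula: FC (tonnes) = P * SFC * t / 1,000,000
Step 1 — P * SFC * t = 7754.7 * 183.7 * 12 = 17094460.68 g
Step 2 — FC (tonnes) = 17094460.68 / 1,000,000 ≈ 17.094 tonnes (5 s.f.)

17.094 tonnes


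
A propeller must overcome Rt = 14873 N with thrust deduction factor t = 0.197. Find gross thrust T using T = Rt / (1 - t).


Formula: T = Rt / (1 - t)
Step 1 — (1 - t) = 1 - 0.197 = 0.803
Step 2 — T = 14873 / 0.803 ≈ 18522 N (5 s.f.)

18522 N


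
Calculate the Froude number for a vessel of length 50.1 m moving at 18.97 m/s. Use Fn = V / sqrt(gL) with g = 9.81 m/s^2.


Formula: Fn = V / sqrt(g * L)
Step 1 — g * L = 9.81 * 50.1 = 491.481
Step 2 — sqrt(g * L) = sqrt(491.481) = 22.169371
Step 3 — Fn = 18.97 / 22.169371 ≈ 0.85569 (5 s.f.)

0.85569


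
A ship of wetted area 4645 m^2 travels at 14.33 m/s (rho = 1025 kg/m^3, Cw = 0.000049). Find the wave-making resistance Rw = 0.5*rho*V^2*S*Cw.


Formula: Rw = 0.5 * rho * V^2 * S * Cw
Step 1 — V^2 = 14.33^2 = 205.3489
Step 2 — 0.5 * rho * V^2 = 0.5 * 1025 * 205.3489 = 105241.31125
Step 3 — Rw = 105241.31125 * 4645 * 0.000049 ≈ 23953 N (5 s.f.)

23953 N


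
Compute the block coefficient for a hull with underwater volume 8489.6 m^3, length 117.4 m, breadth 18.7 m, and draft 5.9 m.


Formula: Cb = V / (L * B * T)
Step 1 — L * B * T = 117.4 * 18.7 * 5.9 = 12952.742 m^3
Step 2 — Cb = 8489.6 / 12952.742 ≈ 0.65543 (5 s.f.)

0.65543


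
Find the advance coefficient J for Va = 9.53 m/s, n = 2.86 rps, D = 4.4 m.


Formula: J = Va / (n * D)
Step 1 — n * D = 2.86 * 4.4 = 12.584
Step 2 — J = 9.53 / 12.584 ≈ 0.75731 (5 s.f.)

0.75731


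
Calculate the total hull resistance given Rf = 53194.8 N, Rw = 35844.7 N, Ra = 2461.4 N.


Formula: Rt = Rf + Rw + Ra
Substituting: Rt = 53194.8 + 35844.7 + 2461.4
Result: Rt = 91500.9 N

91500.9 N


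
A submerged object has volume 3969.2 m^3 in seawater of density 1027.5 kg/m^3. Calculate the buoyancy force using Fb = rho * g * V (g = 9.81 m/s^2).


Formula: Fb = rho * g * V
Substituting: Fb = 1027.5 * 9.81 * 3969.2
Intermediate: 1027.5 * 9.81 = 10079.775
Result: Fb = 10079.775 * 3969.2 ≈ 40009000 N (5 s.f.)

40009000 N


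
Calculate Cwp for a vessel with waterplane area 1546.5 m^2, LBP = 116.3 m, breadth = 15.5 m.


Formula: Cwp = Aw / (L * B)
Step 1 — L * B = 116.3 * 15.5 = 1802.65 m^2
Step 2 — Cwp = 1546.5 / 1802.65 ≈ 0.85790 (5 s.f.)

0.85790


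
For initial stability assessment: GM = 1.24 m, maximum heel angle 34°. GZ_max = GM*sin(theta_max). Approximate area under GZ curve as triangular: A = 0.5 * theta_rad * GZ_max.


Formula: GZ_max = GM * sin(theta); Area = 0.5 * theta_rad * GZ_max
Step 1 — GZ_max = 1.24 * sin(34°) = 1.24 * 0.559193 = 0.693399 m
Step 2 — theta_rad = 34 * pi/180 = 0.593412 rad
Step 3 — Area = 0.5 * 0.593412 * 0.693399 ≈ 0.20574 m·rad (5 s.f.)

0.20574 m·rad


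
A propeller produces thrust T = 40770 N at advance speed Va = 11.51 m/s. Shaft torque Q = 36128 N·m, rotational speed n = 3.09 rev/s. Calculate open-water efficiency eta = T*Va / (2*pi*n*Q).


Formula: eta = T * Va / (2 * pi * n * Q)
Step 1 — numerator = T * Va = 40770 * 11.51 = 469262.7
Step 2 — 2 * pi * n = 2 * pi * 3.09 = 19.415043
Step 3 — denominator = 19.415043 * 36128 = 701426.67
Step 4 — eta = 469262.7 / 701426.67 ≈ 0.66901 (5 s.f.)

0.66901


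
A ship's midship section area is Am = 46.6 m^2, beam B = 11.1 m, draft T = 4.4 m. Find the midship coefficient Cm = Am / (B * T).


Formula: Cm = Am / (B * T)
Step 1 — B * T = 11.1 * 4.4 = 48.84 m^2
Step 2 — Cm = 46.6 / 48.84 ≈ 0.95414 (5 s.f.)

0.95414


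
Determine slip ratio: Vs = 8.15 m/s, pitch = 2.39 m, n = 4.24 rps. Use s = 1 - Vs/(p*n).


Formula: s = 1 - Vs / (p * n)
Step 1 — p * n = 2.39 * 4.24 = 10.1336
Step 2 — Vs / (p*n) = 8.15 / 10.1336 = 0.804255 (6 d.p.)
Step 3 — s = 1 - 0.804255 = 0.195745

0.195745


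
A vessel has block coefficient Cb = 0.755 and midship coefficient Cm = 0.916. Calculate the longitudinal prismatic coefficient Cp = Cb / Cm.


Formula: Cp = Cb / Cm
Substituting: Cp = 0.755 / 0.916
Result: Cp ≈ 0.82424 (5 s.f.)

0.82424


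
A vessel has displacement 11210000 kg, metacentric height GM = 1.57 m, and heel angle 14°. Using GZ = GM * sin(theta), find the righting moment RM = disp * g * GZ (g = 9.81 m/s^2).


Formula: GZ = GM * sin(theta); RM = disp * g * GZ
Step 1 — GZ = 1.57 * sin(14°) = 1.57 * 0.241922 = 0.379818 m
Step 2 — RM = 11210000 * 9.81 * 0.379818 ≈ 41769000 N·m (5 s.f.)

41769000 N·m


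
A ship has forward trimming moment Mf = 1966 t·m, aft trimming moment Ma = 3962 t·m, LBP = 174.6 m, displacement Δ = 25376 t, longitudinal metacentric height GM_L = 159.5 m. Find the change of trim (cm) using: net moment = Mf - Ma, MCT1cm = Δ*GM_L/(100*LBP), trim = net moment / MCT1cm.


Formula: net trimming moment = Mf - Ma; MCT1cm = Δ*GM_L/(100*LBP); trim = net moment / MCT1cm
Step 1 — net trimming moment = 1966 - 3962 = -1996 t·m
Step 2 — MCT1cm = 25376 * 159.5 / (100 * 174.6) = 231.814 t·m/cm
Step 3 — trim = -1996 / 231.814 ≈ -8.6104 cm (5 s.f.)

-8.6104 cm


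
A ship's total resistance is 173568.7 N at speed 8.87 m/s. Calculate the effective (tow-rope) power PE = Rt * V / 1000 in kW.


Formula: PE = Rt * V / 1000 (kW)
Step 1 — PE (W) = 173568.7 * 8.87 = 1539554.369 W
Step 2 — PE (kW) = 1539554.369 / 1000 ≈ 1539.6 kW (5 s.f.)

1539.6 kW


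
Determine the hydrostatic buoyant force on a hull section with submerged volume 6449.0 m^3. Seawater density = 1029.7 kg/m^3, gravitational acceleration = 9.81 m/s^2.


Formula: Fb = rho * g * V
Substituting: Fb = 1029.7 * 9.81 * 6449.0
Intermediate: 1029.7 * 9.81 = 10101.357
Result: Fb = 10101.357 * 6449.0 ≈ 65144000 N (5 s.f.)

65144000 N


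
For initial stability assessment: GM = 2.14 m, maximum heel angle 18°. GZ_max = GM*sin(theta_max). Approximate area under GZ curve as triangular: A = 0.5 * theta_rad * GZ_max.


Formula: GZ_max = GM * sin(theta); Area = 0.5 * theta_rad * GZ_max
Step 1 — GZ_max = 2.14 * sin(18°) = 2.14 * 0.309017 = 0.661296 m
Step 2 — theta_rad = 18 * pi/180 = 0.314159 rad
Step 3 — Area = 0.5 * 0.314159 * 0.661296 ≈ 0.10388 m·rad (5 s.f.)

0.10388 m·rad


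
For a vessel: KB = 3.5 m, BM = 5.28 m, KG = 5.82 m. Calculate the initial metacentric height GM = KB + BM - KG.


Formula: GM = KB + BM - KG
Step 1 — KM = KB + BM = 3.5 + 5.28 = 8.78 m
Step 2 — GM = KM - KG = 8.78 - 5.82 = 2.96 m

2.96 m


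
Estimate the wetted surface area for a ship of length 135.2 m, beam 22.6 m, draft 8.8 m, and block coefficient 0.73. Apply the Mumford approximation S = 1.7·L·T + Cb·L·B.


Formula: S = 1.7*L*T + V/T with V = Cb*L*B*T, i.e. S = L * (1.7*T + Cb*B)
Step 1 — 1.7*T = 1.7 * 8.8 = 14.96 m
Step 2 — Cb*B = 0.73 * 22.6 = 16.498 m
Step 3 — 1.7*T + Cb*B = 14.96 + 16.498 = 31.458 m
Step 4 — S = 135.2 * 31.458 ≈ 4253.1 m^2 (5 s.f.)

4253.1 m^2


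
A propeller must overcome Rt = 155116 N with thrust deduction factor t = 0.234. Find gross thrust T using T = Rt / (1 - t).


Formula: T = Rt / (1 - t)
Step 1 — (1 - t) = 1 - 0.234 = 0.766
Step 2 — T = 155116 / 0.766 ≈ 202500 N (5 s.f.)

202500 N


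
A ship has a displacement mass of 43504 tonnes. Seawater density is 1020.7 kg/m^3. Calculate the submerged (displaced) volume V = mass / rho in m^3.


Formula: V = mass / rho
Step 1 — convert tonnes to kg: 43504 t * 1000 = 43504000 kg
Step 2 — V = 43504000 / 1020.7 ≈ 42622 m^3 (5 s.f.)

42622 m^3


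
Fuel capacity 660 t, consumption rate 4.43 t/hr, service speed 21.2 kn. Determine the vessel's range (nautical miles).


Formula: endurance = fuel / rate; range = endurance * speed
Step 1 — endurance = 660 / 4.43 = 148.9842 hours
Step 2 — range = 148.9842 * 21.2 ≈ 3158.5 nautical miles (5 s.f.)

3158.5 NM


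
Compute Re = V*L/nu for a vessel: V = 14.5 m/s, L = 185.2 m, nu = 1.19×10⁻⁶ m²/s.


Formula: Re = V * L / nu
Step 1 — V * L = 14.5 * 185.2 = 2685.4 m^2/s
Step 2 — Re = 2685.4 / 1.19e-6 = 2.26e+09

2.26e+09


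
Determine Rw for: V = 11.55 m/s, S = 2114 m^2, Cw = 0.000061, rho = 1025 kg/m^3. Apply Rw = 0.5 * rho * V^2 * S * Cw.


Formula: Rw = 0.5 * rho * V^2 * S * Cw
Step 1 — V^2 = 11.55^2 = 133.4025
Step 2 — 0.5 * rho * V^2 = 0.5 * 1025 * 133.4025 = 68368.78125
Step 3 — Rw = 68368.78125 * 2114 * 0.000061 ≈ 8816.4 N (5 s.f.)

8816.4 N


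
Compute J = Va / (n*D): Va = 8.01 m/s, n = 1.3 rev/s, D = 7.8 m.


Formula: J = Va / (n * D)
Step 1 — n * D = 1.3 * 7.8 = 10.14
Step 2 — J = 8.01 / 10.14 ≈ 0.78994 (5 s.f.)

0.78994


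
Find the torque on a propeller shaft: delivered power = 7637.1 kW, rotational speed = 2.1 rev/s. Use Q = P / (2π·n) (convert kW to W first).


Formula: Q = P_W / (2 * pi * n)
Step 1 — P_W = 7637.1 kW * 1000 = 7637100.0 W
Step 2 — 2 * pi * n = 2 * pi * 2.1 = 13.194689
Step 3 — Q = 7637100.0 / 13.194689 ≈ 578800 N·m (5 s.f.)

578800 N·m


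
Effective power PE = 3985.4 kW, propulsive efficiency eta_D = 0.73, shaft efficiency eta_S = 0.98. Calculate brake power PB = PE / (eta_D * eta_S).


Formula: PB = PE / (eta_D * eta_S)
Step 1 — combined efficiency = eta_D * eta_S = 0.73 * 0.98 = 0.7154
Step 2 — PB = 3985.4 / 0.7154 ≈ 5570.9 kW (5 s.f.)

5570.9 kW


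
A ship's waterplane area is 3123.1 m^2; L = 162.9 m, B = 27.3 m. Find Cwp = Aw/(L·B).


Formula: Cwp = Aw / (L * B)
Step 1 — L * B = 162.9 * 27.3 = 4447.17 m^2
Step 2 — Cwp = 3123.1 / 4447.17 ≈ 0.70227 (5 s.f.)

0.70227


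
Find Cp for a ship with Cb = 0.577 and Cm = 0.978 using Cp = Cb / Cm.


Formula: Cp = Cb / Cm
Substituting: Cp = 0.577 / 0.978
Result: Cp ≈ 0.58998 (5 s.f.)

0.58998


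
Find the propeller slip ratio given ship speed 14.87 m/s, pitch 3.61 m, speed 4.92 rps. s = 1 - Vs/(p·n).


Formula: s = 1 - Vs / (p * n)
Step 1 — p * n = 3.61 * 4.92 = 17.7612
Step 2 — Vs / (p*n) = 14.87 / 17.7612 = 0.837218 (6 d.p.)
Step 3 — s = 1 - 0.837218 = 0.162782

0.162782


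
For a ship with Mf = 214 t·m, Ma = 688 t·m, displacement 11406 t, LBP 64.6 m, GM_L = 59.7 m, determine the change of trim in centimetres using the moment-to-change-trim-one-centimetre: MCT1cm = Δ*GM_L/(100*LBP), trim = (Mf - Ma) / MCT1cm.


Formula: net trimming moment = Mf - Ma; MCT1cm = Δ*GM_L/(100*LBP); trim = net moment / MCT1cm
Step 1 — net trimming moment = 214 - 688 = -474 t·m
Step 2 — MCT1cm = 11406 * 59.7 / (100 * 64.6) = 105.4084 t·m/cm
Step 3 — trim = -474 / 105.4084 ≈ -4.4968 cm (5 s.f.)

-4.4968 cm


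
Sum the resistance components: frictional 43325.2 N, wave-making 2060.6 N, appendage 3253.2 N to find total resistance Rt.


Formula: Rt = Rf + Rw + Ra
Substituting: Rt = 43325.2 + 2060.6 + 3253.2
Result: Rt = 48639.0 N

48639.0 N


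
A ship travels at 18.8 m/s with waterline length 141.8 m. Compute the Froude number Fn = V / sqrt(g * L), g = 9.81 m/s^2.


Formula: Fn = V / sqrt(g * L)
Step 1 — g * L = 9.81 * 141.8 = 1391.058
Step 2 — sqrt(g * L) = sqrt(1391.058) = 37.29689
Step 3 — Fn = 18.8 / 37.29689 ≈ 0.50406 (5 s.f.)

0.50406


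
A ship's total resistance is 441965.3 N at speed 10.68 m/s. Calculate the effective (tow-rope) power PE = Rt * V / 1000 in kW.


Formula: PE = Rt * V / 1000 (kW)
Step 1 — PE (W) = 441965.3 * 10.68 = 4720189.404 W
Step 2 — PE (kW) = 4720189.404 / 1000 ≈ 4720.2 kW (5 s.f.)

4720.2 kW


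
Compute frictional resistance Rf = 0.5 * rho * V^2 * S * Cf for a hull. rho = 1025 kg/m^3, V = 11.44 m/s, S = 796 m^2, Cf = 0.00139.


Formula: Rf = 0.5 * rho * V^2 * S * Cf
Step 1 — V^2 = 11.44^2 = 130.8736
Step 2 — 0.5 * rho * V^2 = 0.5 * 1025 * 130.8736 = 67072.72
Step 3 — Rf = 67072.72 * 796 * 0.00139 ≈ 74212 N (5 s.f.)

74212 N


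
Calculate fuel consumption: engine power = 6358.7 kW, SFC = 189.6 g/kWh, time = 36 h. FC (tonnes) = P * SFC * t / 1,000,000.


Formula: FC (tonnes) = P * SFC * t / 1,000,000
Step 1 — P * SFC * t = 6358.7 * 189.6 * 36 = 43401942.72 g
Step 2 — FC (tonnes) = 43401942.72 / 1,000,000 ≈ 43.402 tonnes (5 s.f.)

43.402 tonnes


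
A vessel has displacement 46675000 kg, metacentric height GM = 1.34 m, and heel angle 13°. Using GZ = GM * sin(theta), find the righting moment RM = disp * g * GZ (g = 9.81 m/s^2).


Formula: GZ = GM * sin(theta); RM = disp * g * GZ
Step 1 — GZ = 1.34 * sin(13°) = 1.34 * 0.224951 = 0.301434 m
Step 2 — RM = 46675000 * 9.81 * 0.301434 ≈ 138020000 N·m (5 s.f.)

138020000 N·m


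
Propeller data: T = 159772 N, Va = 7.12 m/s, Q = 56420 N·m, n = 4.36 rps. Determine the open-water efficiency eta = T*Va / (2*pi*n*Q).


Formula: eta = T * Va / (2 * pi * n * Q)
Step 1 — numerator = T * Va = 159772 * 7.12 = 1137576.64
Step 2 — 2 * pi * n = 2 * pi * 4.36 = 27.394688
Step 3 — denominator = 27.394688 * 56420 = 1545608.3
Step 4 — eta = 1137576.64 / 1545608.3 ≈ 0.73601 (5 s.f.)

0.73601


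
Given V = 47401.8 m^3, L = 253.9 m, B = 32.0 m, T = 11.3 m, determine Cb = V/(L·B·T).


Formula: Cb = V / (L * B * T)
Step 1 — L * B * T = 253.9 * 32.0 * 11.3 = 91810.24 m^3
Step 2 — Cb = 47401.8 / 91810.24 ≈ 0.51630 (5 s.f.)

0.51630


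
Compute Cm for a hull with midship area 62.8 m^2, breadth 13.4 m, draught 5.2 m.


Formula: Cm = Am / (B * T)
Step 1 — B * T = 13.4 * 5.2 = 69.68 m^2
Step 2 — Cm = 62.8 / 69.68 ≈ 0.90126 (5 s.f.)

0.90126


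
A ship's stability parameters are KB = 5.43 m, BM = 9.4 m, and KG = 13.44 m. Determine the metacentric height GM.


Formula: GM = KB + BM - KG
Step 1 — KM = KB + BM = 5.43 + 9.4 = 14.83 m
Step 2 — GM = KM - KG = 14.83 - 13.44 = 1.39 m

1.39 m


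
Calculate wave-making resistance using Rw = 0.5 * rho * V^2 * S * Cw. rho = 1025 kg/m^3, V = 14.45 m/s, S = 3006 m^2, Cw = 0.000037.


Formula: Rw = 0.5 * rho * V^2 * S * Cw
Step 1 — V^2 = 14.45^2 = 208.8025
Step 2 — 0.5 * rho * V^2 = 0.5 * 1025 * 208.8025 = 107011.28125
Step 3 — Rw = 107011.28125 * 3006 * 0.000037 ≈ 11902 N (5 s.f.)

11902 N


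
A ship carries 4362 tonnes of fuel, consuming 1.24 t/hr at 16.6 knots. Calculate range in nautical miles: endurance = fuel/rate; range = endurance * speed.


Formula: endurance = fuel / rate; range = endurance * speed
Step 1 — endurance = 4362 / 1.24 = 3517.7419 hours
Step 2 — range = 3517.7419 * 16.6 ≈ 58395 nautical miles (5 s.f.)

58395 NM


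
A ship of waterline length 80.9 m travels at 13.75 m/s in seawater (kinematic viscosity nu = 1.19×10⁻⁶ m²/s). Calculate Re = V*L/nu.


Formula: Re = V * L / nu
Step 1 — V * L = 13.75 * 80.9 = 1112.375 m^2/s
Step 2 — Re = 1112.375 / 1.19e-6 = 9.35e+08

9.35e+08


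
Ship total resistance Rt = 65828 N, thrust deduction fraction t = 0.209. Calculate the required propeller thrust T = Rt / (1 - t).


Formula: T = Rt / (1 - t)
Step 1 — (1 - t) = 1 - 0.209 = 0.791
Step 2 — T = 65828 / 0.791 ≈ 83221 N (5 s.f.)

83221 N


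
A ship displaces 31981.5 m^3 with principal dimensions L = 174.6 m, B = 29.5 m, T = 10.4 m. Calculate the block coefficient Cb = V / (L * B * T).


Formula: Cb = V / (L * B * T)
Step 1 — L * B * T = 174.6 * 29.5 * 10.4 = 53567.28 m^3
Step 2 — Cb = 31981.5 / 53567.28 ≈ 0.59703 (5 s.f.)

0.59703


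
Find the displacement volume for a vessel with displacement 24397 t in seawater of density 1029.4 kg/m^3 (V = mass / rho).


Formula: V = mass / rho
Step 1 — convert tonnes to kg: 24397 t * 1000 = 24397000 kg
Step 2 — V = 24397000 / 1029.4 ≈ 23700 m^3 (5 s.f.)

23700 m^3


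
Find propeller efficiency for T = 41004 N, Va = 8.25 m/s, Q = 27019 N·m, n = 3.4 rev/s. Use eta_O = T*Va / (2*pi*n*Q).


Formula: eta = T * Va / (2 * pi * n * Q)
Step 1 — numerator = T * Va = 41004 * 8.25 = 338283.0
Step 2 — 2 * pi * n = 2 * pi * 3.4 = 21.36283
Step 3 — denominator = 21.36283 * 27019 = 577202.3
Step 4 — eta = 338283.0 / 577202.3 ≈ 0.58607 (5 s.f.)

0.58607


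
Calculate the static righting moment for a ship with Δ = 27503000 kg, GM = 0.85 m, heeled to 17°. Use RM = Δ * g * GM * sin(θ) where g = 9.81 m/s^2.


Formula: GZ = GM * sin(theta); RM = disp * g * GZ
Step 1 — GZ = 0.85 * sin(17°) = 0.85 * 0.292372 = 0.248516 m
Step 2 — RM = 27503000 * 9.81 * 0.248516 ≈ 67051000 N·m (5 s.f.)

67051000 N·m


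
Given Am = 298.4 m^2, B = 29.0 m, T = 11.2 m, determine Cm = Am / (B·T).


Formula: Cm = Am / (B * T)
Step 1 — B * T = 29.0 * 11.2 = 324.8 m^2
Step 2 — Cm = 298.4 / 324.8 ≈ 0.91872 (5 s.f.)

0.91872


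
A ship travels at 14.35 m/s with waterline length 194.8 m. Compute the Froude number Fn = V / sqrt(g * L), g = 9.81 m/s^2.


Formula: Fn = V / sqrt(g * L)
Step 1 — g * L = 9.81 * 194.8 = 1910.988
Step 2 — sqrt(g * L) = sqrt(1910.988) = 43.714849
Step 3 — Fn = 14.35 / 43.714849 ≈ 0.32826 (5 s.f.)

0.32826


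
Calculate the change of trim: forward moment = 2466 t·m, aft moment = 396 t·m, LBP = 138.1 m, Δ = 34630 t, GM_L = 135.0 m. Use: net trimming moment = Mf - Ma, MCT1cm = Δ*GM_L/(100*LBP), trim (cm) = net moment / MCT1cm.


Formula: net trimming moment = Mf - Ma; MCT1cm = Δ*GM_L/(100*LBP); trim = net moment / MCT1cm
Step 1 — net trimming moment = 2466 - 396 = 2070 t·m
Step 2 — MCT1cm = 34630 * 135.0 / (100 * 138.1) = 338.5264 t·m/cm
Step 3 — trim = 2070 / 338.5264 ≈ 6.1147 cm (5 s.f.)

6.1147 cm
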